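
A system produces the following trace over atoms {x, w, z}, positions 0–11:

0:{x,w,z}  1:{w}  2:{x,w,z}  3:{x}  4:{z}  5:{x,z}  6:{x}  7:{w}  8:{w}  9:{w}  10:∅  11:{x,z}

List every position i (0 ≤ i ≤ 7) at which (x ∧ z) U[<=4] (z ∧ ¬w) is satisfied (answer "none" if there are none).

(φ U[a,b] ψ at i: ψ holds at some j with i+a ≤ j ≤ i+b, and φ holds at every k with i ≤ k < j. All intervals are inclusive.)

4, 5

Evaluate at each i in [0,7]:
  i=0: ✗ (lhs fails at k=1 before rhs at j=4)
  i=1: ✗ (lhs fails at k=1 before rhs at j=4)
  i=2: ✗ (lhs fails at k=3 before rhs at j=4)
  i=3: ✗ (lhs fails at k=3 before rhs at j=4)
  i=4: ✓ (rhs at j=4)
  i=5: ✓ (rhs at j=5)
  i=6: ✗ (no rhs in [6,10])
  i=7: ✗ (lhs fails at k=7 before rhs at j=11)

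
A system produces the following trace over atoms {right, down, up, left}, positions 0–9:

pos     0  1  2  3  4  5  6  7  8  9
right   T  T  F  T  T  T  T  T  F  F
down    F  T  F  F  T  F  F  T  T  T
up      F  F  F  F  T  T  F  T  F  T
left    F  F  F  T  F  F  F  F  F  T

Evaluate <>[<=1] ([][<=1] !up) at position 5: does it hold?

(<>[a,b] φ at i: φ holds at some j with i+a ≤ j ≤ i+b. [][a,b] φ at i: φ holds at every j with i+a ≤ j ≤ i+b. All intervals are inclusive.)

No

Check [][<=1] !up at each j in [5,6]:
  j=5: fails at 5
  j=6: fails at 7
No position in the window satisfies it → formula fails.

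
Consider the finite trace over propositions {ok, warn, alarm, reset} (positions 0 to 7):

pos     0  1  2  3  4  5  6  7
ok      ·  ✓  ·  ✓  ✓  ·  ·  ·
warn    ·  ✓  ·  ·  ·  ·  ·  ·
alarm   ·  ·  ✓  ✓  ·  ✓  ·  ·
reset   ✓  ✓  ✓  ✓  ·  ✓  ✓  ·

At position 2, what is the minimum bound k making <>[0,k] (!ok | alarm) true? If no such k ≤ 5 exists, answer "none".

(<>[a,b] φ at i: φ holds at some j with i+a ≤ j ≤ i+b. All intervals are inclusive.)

Scan j = 2,3,… for (!ok | alarm):
  j=2: holds
First hit at j=2, so smallest k = 2-2 = 0.

0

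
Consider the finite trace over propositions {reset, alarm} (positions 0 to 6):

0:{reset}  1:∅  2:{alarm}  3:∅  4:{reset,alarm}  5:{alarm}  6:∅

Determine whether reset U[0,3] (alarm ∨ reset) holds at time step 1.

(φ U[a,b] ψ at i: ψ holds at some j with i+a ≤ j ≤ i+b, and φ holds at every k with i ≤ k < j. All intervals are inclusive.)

Need some j in [1,4] with (alarm ∨ reset), and reset at every k in [1,j-1].
  j=1: (alarm ∨ reset) false.
  j=2: (alarm ∨ reset) holds, but reset fails at k=1 → not this j.
  j=3: (alarm ∨ reset) false.
  j=4: (alarm ∨ reset) holds, but reset fails at k=1 → not this j.
No j in the window works → until fails.

Does not hold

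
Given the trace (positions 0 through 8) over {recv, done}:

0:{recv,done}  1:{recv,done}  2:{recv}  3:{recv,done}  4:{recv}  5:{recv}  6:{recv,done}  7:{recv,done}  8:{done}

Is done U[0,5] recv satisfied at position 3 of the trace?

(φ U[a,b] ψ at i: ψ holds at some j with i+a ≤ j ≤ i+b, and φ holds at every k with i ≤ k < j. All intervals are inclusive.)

Need some j in [3,8] with recv, and done at every k in [3,j-1].
  j=3: recv holds; no prefix to check → satisfied.

True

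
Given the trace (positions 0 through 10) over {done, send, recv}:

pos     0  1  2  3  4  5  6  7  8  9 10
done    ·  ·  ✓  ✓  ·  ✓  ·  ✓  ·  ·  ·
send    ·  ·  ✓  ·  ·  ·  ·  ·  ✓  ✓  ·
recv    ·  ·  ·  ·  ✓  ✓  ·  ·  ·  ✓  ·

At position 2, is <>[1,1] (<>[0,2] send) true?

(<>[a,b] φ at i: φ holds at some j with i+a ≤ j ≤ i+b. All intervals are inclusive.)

Does not hold

Check <>[0,2] send at each j in [3,3]:
  j=3: fails (none in [3,5])
No position in the window satisfies it → formula fails.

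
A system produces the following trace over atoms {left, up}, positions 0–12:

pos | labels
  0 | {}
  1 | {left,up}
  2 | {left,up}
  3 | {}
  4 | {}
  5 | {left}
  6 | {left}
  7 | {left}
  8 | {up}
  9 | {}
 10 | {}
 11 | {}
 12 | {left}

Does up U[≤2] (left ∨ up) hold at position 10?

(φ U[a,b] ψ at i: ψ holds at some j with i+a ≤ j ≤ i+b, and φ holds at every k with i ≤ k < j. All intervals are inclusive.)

No

Need some j in [10,12] with (left ∨ up), and up at every k in [10,j-1].
  j=10: (left ∨ up) false.
  j=11: (left ∨ up) false.
  j=12: (left ∨ up) holds, but up fails at k=10 → not this j.
No j in the window works → until fails.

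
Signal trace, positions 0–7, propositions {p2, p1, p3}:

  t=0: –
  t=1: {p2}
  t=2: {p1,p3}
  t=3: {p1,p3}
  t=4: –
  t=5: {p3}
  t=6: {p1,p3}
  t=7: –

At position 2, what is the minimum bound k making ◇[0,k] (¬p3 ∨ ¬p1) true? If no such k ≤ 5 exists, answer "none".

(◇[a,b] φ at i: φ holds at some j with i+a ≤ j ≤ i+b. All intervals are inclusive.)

2

Scan j = 2,3,… for (¬p3 ∨ ¬p1):
  j=2: fails
  j=3: fails
  j=4: holds
First hit at j=4, so smallest k = 4-2 = 2.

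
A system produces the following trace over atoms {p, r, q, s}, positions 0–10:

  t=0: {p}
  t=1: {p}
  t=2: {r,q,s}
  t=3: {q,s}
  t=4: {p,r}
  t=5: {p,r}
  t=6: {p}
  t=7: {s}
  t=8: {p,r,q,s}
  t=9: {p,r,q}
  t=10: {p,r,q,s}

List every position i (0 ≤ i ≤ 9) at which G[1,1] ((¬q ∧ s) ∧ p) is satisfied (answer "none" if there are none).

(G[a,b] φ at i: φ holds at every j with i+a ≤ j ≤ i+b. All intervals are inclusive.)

none

Evaluate at each i in [0,9]:
  i=0: ✗ (fails at j=1)
  i=1: ✗ (fails at j=2)
  i=2: ✗ (fails at j=3)
  i=3: ✗ (fails at j=4)
  i=4: ✗ (fails at j=5)
  i=5: ✗ (fails at j=6)
  i=6: ✗ (fails at j=7)
  i=7: ✗ (fails at j=8)
  i=8: ✗ (fails at j=9)
  i=9: ✗ (fails at j=10)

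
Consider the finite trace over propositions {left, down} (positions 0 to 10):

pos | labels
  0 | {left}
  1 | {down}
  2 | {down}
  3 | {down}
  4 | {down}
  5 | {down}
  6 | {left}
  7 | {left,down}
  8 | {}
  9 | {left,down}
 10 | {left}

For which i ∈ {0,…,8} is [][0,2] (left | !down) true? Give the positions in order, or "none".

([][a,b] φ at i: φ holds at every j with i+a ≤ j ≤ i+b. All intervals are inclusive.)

Evaluate at each i in [0,8]:
  i=0: ✗ (fails at j=1)
  i=1: ✗ (fails at j=1)
  i=2: ✗ (fails at j=2)
  i=3: ✗ (fails at j=3)
  i=4: ✗ (fails at j=4)
  i=5: ✗ (fails at j=5)
  i=6: ✓ (all of [6,8])
  i=7: ✓ (all of [7,9])
  i=8: ✓ (all of [8,10])

6, 7, 8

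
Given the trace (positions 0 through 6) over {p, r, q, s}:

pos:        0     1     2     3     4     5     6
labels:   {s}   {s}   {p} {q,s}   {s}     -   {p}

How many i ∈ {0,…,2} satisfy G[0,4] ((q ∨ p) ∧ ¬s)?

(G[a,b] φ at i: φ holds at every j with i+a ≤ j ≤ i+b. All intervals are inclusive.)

0

Evaluate at each i in [0,2]:
  i=0: ✗ (fails at j=0)
  i=1: ✗ (fails at j=1)
  i=2: ✗ (fails at j=3)
Positions where it holds: {} → 0.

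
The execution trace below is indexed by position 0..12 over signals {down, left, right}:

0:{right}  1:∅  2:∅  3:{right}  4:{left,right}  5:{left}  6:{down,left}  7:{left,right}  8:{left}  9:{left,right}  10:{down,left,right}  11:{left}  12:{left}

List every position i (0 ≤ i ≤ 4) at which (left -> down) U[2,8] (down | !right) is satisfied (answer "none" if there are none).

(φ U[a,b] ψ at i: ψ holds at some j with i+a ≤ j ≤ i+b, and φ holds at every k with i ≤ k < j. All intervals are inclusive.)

Evaluate at each i in [0,4]:
  i=0: ✓ (rhs at j=2; lhs holds on [0,1])
  i=1: ✗ (lhs fails at k=4 before rhs at j=5)
  i=2: ✗ (lhs fails at k=4 before rhs at j=5)
  i=3: ✗ (lhs fails at k=4 before rhs at j=5)
  i=4: ✗ (lhs fails at k=4 before rhs at j=6)

0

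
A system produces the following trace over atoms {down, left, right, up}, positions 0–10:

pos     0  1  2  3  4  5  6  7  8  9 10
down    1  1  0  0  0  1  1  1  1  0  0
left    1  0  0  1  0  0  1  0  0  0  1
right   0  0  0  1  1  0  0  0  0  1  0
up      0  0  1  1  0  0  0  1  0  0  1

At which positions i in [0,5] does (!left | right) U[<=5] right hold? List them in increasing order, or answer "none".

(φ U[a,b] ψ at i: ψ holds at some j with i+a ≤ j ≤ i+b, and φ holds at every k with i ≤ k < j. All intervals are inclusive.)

1, 2, 3, 4

Evaluate at each i in [0,5]:
  i=0: ✗ (lhs fails at k=0 before rhs at j=3)
  i=1: ✓ (rhs at j=3; lhs holds on [1,2])
  i=2: ✓ (rhs at j=3; lhs holds on [2,2])
  i=3: ✓ (rhs at j=3)
  i=4: ✓ (rhs at j=4)
  i=5: ✗ (lhs fails at k=6 before rhs at j=9)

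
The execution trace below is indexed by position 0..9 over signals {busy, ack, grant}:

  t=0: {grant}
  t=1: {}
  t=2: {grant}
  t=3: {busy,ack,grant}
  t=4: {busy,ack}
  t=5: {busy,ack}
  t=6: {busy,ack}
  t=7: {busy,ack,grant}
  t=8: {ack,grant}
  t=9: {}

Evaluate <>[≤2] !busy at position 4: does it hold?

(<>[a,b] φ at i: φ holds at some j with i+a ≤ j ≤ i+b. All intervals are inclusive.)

Check !busy at each j in [4,6]:
  j=4: false
  j=5: false
  j=6: false
No position in the window satisfies it → formula fails.

Does not hold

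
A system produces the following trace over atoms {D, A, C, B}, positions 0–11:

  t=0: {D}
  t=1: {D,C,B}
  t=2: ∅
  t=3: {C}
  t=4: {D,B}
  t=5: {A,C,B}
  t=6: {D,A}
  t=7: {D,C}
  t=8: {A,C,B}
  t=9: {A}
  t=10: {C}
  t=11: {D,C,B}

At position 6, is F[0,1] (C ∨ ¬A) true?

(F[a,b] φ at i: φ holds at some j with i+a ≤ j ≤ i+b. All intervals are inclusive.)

Check (C ∨ ¬A) at each j in [6,7]:
  j=6: false
  j=7: true
Found at j=7 → formula holds.

True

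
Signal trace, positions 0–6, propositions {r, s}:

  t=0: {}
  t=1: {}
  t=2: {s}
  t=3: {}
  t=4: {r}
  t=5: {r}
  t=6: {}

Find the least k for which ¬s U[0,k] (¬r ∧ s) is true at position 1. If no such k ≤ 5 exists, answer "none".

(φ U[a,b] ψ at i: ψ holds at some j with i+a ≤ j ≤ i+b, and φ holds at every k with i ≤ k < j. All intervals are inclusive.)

Need earliest j ≥ 1 with (¬r ∧ s), and ¬s at every k in [1,j-1].
  j=1: rhs fails.
  j=2: rhs holds; lhs holds on [1,1]. k = 1.

1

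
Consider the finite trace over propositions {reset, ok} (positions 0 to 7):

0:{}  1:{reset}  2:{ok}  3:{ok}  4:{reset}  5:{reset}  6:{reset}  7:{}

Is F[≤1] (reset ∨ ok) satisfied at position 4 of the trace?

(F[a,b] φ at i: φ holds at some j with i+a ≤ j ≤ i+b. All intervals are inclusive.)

Holds

Check (reset ∨ ok) at each j in [4,5]:
  j=4: true
  j=5: true
Found at j=4 → formula holds.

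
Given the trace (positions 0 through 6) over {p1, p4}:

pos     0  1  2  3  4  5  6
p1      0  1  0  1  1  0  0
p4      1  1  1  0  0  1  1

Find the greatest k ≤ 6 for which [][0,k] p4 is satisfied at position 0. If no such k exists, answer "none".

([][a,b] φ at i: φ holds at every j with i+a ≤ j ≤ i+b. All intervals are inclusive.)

p4 must hold from j=0 onward; find where it first fails.
  j=0: holds
  j=1: holds
  j=2: holds
  j=3: fails
Holds on [0,2], so largest k = 2.

2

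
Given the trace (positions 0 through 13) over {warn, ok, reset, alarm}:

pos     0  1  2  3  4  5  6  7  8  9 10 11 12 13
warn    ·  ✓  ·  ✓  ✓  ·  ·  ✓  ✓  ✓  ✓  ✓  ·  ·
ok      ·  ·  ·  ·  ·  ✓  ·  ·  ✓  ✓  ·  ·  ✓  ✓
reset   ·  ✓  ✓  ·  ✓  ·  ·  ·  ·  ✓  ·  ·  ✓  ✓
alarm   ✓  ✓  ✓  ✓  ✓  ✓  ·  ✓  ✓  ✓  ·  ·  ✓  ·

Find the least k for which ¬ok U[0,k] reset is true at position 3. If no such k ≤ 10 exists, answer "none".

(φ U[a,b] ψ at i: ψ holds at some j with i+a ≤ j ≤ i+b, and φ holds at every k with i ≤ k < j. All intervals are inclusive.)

Need earliest j ≥ 3 with reset, and ¬ok at every k in [3,j-1].
  j=3: rhs fails.
  j=4: rhs holds; lhs holds on [3,3]. k = 1.

1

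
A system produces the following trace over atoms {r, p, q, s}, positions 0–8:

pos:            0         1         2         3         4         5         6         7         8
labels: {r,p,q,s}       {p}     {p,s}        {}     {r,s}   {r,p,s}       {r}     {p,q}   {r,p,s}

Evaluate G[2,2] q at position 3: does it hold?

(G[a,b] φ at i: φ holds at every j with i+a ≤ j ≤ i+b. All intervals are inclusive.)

Check q at every j in [5,5]:
  j=5: false
Fails at j=5 → formula fails.

False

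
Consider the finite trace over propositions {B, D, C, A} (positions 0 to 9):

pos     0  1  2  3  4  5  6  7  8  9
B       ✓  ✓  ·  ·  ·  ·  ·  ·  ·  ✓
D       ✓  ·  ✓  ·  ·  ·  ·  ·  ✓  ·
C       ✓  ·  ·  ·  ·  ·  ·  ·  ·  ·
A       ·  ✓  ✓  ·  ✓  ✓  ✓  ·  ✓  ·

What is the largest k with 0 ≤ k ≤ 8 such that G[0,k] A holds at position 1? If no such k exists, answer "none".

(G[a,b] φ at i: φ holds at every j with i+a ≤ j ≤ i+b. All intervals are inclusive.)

A must hold from j=1 onward; find where it first fails.
  j=1: holds
  j=2: holds
  j=3: fails
Holds on [1,2], so largest k = 1.

1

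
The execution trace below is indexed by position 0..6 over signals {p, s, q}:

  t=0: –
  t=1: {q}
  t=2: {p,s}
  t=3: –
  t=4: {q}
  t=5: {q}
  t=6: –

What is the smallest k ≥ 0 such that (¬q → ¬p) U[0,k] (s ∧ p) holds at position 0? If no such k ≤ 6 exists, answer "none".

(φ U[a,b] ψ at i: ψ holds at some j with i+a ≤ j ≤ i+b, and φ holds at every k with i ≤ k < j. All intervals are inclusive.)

2

Need earliest j ≥ 0 with (s ∧ p), and (¬q → ¬p) at every k in [0,j-1].
  j=0: rhs fails.
  j=1: rhs fails.
  j=2: rhs holds; lhs holds on [0,1]. k = 2.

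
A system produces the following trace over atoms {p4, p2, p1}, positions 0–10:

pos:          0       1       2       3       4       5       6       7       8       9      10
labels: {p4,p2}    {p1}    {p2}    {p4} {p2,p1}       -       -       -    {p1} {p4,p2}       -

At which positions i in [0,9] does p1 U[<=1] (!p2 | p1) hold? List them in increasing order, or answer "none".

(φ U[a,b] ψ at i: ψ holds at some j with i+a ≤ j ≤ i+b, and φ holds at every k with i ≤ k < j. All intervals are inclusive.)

Evaluate at each i in [0,9]:
  i=0: ✗ (lhs fails at k=0 before rhs at j=1)
  i=1: ✓ (rhs at j=1)
  i=2: ✗ (lhs fails at k=2 before rhs at j=3)
  i=3: ✓ (rhs at j=3)
  i=4: ✓ (rhs at j=4)
  i=5: ✓ (rhs at j=5)
  i=6: ✓ (rhs at j=6)
  i=7: ✓ (rhs at j=7)
  i=8: ✓ (rhs at j=8)
  i=9: ✗ (lhs fails at k=9 before rhs at j=10)

1, 3, 4, 5, 6, 7, 8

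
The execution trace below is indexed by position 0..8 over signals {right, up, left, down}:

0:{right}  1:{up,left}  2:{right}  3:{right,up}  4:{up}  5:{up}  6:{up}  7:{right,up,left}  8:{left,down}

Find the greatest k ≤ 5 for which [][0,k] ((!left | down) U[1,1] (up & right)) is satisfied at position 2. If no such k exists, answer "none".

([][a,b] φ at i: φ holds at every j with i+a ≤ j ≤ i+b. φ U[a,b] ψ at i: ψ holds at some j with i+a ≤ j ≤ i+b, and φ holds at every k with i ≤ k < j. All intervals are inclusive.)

0

((!left | down) U[1,1] (up & right)) must hold from j=2 onward; find where it first fails.
  j=2: holds
  j=3: fails
Holds on [2,2], so largest k = 0.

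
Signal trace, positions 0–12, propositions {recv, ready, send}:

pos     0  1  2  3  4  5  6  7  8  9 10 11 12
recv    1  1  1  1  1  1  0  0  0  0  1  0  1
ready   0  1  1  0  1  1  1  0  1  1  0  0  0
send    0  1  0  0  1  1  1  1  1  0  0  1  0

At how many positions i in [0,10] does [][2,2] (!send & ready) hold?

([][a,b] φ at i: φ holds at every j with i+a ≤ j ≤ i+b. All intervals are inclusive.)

Evaluate at each i in [0,10]:
  i=0: ✓ (all of [2,2])
  i=1: ✗ (fails at j=3)
  i=2: ✗ (fails at j=4)
  i=3: ✗ (fails at j=5)
  i=4: ✗ (fails at j=6)
  i=5: ✗ (fails at j=7)
  i=6: ✗ (fails at j=8)
  i=7: ✓ (all of [9,9])
  i=8: ✗ (fails at j=10)
  i=9: ✗ (fails at j=11)
  i=10: ✗ (fails at j=12)
Positions where it holds: {0, 7} → 2.

2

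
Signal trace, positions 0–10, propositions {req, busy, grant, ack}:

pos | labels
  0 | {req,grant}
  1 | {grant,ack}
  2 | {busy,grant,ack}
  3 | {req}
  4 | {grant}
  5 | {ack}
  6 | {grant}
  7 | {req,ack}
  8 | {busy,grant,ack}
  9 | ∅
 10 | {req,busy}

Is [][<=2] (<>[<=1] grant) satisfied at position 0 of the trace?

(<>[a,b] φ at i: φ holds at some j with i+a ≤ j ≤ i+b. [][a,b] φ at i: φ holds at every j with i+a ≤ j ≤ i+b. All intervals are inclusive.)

Holds

Check <>[<=1] grant at every j in [0,2]:
  j=0: holds (witness at 0)
  j=1: holds (witness at 1)
  j=2: holds (witness at 2)
All positions satisfy it → formula holds.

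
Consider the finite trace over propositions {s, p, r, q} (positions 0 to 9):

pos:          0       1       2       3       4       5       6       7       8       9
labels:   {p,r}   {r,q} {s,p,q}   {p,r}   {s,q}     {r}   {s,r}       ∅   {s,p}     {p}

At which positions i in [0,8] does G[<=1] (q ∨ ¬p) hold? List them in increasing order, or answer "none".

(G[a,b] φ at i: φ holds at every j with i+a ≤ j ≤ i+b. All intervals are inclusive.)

Evaluate at each i in [0,8]:
  i=0: ✗ (fails at j=0)
  i=1: ✓ (all of [1,2])
  i=2: ✗ (fails at j=3)
  i=3: ✗ (fails at j=3)
  i=4: ✓ (all of [4,5])
  i=5: ✓ (all of [5,6])
  i=6: ✓ (all of [6,7])
  i=7: ✗ (fails at j=8)
  i=8: ✗ (fails at j=8)

1, 4, 5, 6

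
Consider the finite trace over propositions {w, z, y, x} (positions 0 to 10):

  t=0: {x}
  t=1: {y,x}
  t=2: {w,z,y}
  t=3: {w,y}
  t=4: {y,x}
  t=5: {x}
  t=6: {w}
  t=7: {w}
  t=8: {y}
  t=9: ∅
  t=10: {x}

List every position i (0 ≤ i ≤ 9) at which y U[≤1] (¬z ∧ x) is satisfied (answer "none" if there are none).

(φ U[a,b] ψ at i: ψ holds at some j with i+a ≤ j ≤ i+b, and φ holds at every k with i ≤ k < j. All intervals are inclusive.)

Evaluate at each i in [0,9]:
  i=0: ✓ (rhs at j=0)
  i=1: ✓ (rhs at j=1)
  i=2: ✗ (no rhs in [2,3])
  i=3: ✓ (rhs at j=4; lhs holds on [3,3])
  i=4: ✓ (rhs at j=4)
  i=5: ✓ (rhs at j=5)
  i=6: ✗ (no rhs in [6,7])
  i=7: ✗ (no rhs in [7,8])
  i=8: ✗ (no rhs in [8,9])
  i=9: ✗ (lhs fails at k=9 before rhs at j=10)

0, 1, 3, 4, 5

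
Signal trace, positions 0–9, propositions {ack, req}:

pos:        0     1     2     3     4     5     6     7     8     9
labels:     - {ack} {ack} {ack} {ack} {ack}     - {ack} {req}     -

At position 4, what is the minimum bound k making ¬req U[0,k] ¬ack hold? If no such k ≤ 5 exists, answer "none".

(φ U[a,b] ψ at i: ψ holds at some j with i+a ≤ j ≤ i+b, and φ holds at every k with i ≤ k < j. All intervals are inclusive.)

Need earliest j ≥ 4 with ¬ack, and ¬req at every k in [4,j-1].
  j=4: rhs fails.
  j=5: rhs fails.
  j=6: rhs holds; lhs holds on [4,5]. k = 2.

2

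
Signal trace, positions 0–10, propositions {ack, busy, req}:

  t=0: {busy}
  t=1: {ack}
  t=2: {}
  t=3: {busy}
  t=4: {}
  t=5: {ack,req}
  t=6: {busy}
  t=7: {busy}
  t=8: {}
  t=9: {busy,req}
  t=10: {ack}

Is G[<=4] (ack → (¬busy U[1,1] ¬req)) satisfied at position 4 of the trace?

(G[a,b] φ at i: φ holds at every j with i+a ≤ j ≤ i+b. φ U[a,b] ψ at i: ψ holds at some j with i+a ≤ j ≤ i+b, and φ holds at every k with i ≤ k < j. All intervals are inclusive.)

Yes

Check (ack → (¬busy U[1,1] ¬req)) at every j in [4,8]:
  j=4: antecedent false → ✓
  j=5: antecedent true; consequent holds → ✓
  j=6: antecedent false → ✓
  j=7: antecedent false → ✓
  j=8: antecedent false → ✓
All positions satisfy it → formula holds.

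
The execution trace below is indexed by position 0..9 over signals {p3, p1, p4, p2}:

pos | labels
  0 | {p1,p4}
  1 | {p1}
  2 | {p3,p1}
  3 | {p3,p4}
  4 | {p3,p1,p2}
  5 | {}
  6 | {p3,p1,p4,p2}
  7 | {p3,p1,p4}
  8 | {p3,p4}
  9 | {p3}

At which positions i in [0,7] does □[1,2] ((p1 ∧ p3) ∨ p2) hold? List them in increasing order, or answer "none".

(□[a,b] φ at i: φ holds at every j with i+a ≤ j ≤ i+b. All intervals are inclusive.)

5

Evaluate at each i in [0,7]:
  i=0: ✗ (fails at j=1)
  i=1: ✗ (fails at j=3)
  i=2: ✗ (fails at j=3)
  i=3: ✗ (fails at j=5)
  i=4: ✗ (fails at j=5)
  i=5: ✓ (all of [6,7])
  i=6: ✗ (fails at j=8)
  i=7: ✗ (fails at j=8)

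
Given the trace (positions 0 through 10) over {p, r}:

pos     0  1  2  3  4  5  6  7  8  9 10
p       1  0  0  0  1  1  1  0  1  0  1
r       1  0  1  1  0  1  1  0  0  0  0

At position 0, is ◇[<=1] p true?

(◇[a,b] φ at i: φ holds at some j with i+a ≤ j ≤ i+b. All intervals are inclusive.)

Check p at each j in [0,1]:
  j=0: true
  j=1: false
Found at j=0 → formula holds.

True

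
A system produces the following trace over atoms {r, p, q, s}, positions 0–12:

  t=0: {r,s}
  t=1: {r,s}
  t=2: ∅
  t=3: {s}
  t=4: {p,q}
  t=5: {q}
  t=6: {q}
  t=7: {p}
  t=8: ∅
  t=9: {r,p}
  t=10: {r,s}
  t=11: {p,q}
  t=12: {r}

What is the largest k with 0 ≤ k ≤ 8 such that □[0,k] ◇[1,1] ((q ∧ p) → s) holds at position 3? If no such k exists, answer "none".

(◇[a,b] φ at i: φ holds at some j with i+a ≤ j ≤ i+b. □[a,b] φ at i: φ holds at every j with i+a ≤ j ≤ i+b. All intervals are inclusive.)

◇[1,1] ((q ∧ p) → s) must hold from j=3 onward; find where it first fails.
  j=3: fails → no k works.

none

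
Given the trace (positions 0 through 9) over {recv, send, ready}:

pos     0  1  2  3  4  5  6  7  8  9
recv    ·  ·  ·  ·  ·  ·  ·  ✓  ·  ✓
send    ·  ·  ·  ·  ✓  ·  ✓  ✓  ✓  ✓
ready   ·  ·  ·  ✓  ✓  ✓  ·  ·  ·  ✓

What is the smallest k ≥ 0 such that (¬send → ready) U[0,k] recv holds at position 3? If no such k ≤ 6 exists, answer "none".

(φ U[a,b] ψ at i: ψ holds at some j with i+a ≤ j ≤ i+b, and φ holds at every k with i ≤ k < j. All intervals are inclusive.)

Need earliest j ≥ 3 with recv, and (¬send → ready) at every k in [3,j-1].
  j=3: rhs fails.
  j=4: rhs fails.
  j=5: rhs fails.
  j=6: rhs fails.
  j=7: rhs holds; lhs holds on [3,6]. k = 4.

4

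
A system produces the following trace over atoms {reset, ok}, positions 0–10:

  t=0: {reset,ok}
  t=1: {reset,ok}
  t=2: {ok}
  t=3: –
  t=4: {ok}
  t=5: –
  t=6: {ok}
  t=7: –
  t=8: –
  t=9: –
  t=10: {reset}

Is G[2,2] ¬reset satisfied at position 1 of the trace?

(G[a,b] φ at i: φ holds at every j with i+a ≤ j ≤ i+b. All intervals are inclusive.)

Check ¬reset at every j in [3,3]:
  j=3: true
All positions satisfy it → formula holds.

Yes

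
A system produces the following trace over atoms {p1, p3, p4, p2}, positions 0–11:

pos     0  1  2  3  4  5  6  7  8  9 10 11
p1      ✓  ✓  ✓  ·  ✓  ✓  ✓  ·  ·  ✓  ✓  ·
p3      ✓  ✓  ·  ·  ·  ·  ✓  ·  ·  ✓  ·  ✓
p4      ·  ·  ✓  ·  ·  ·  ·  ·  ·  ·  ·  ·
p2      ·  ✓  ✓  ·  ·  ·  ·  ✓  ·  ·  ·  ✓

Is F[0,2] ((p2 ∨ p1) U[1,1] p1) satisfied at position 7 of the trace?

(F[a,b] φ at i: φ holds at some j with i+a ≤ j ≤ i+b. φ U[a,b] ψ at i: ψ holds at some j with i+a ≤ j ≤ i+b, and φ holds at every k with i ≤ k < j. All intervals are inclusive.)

Check ((p2 ∨ p1) U[1,1] p1) at each j in [7,9]:
  j=7: fails
  j=8: fails
  j=9: holds
Found at j=9 → formula holds.

Yes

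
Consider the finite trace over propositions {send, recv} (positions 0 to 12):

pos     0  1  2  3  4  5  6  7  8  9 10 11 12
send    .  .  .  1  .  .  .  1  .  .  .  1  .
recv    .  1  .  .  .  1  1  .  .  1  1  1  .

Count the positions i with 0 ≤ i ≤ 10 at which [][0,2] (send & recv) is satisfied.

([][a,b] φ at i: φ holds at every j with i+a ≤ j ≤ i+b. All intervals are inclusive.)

0

Evaluate at each i in [0,10]:
  i=0: ✗ (fails at j=0)
  i=1: ✗ (fails at j=1)
  i=2: ✗ (fails at j=2)
  i=3: ✗ (fails at j=3)
  i=4: ✗ (fails at j=4)
  i=5: ✗ (fails at j=5)
  i=6: ✗ (fails at j=6)
  i=7: ✗ (fails at j=7)
  i=8: ✗ (fails at j=8)
  i=9: ✗ (fails at j=9)
  i=10: ✗ (fails at j=10)
Positions where it holds: {} → 0.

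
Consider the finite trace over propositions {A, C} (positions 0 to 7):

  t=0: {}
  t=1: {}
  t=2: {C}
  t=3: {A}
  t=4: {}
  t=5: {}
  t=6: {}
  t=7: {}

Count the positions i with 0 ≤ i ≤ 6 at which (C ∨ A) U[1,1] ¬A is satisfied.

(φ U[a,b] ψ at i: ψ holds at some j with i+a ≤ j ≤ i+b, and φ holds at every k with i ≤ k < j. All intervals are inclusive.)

Evaluate at each i in [0,6]:
  i=0: ✗ (lhs fails at k=0 before rhs at j=1)
  i=1: ✗ (lhs fails at k=1 before rhs at j=2)
  i=2: ✗ (no rhs in [3,3])
  i=3: ✓ (rhs at j=4; lhs holds on [3,3])
  i=4: ✗ (lhs fails at k=4 before rhs at j=5)
  i=5: ✗ (lhs fails at k=5 before rhs at j=6)
  i=6: ✗ (lhs fails at k=6 before rhs at j=7)
Positions where it holds: {3} → 1.

1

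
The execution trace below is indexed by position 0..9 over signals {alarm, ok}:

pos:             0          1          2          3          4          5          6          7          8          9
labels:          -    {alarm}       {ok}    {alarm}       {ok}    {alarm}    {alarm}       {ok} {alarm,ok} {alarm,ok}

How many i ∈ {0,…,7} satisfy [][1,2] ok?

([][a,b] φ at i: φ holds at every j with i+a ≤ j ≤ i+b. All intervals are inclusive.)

2

Evaluate at each i in [0,7]:
  i=0: ✗ (fails at j=1)
  i=1: ✗ (fails at j=3)
  i=2: ✗ (fails at j=3)
  i=3: ✗ (fails at j=5)
  i=4: ✗ (fails at j=5)
  i=5: ✗ (fails at j=6)
  i=6: ✓ (all of [7,8])
  i=7: ✓ (all of [8,9])
Positions where it holds: {6, 7} → 2.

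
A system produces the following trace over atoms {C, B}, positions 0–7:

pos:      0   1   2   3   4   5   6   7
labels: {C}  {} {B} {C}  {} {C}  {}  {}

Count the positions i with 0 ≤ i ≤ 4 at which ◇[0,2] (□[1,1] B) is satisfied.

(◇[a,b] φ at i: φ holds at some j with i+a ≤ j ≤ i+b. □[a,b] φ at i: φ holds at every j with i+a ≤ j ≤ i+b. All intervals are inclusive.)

Evaluate at each i in [0,4]:
  i=0: ✓ (witness j=1)
  i=1: ✓ (witness j=1)
  i=2: ✗ (none in [2,4])
  i=3: ✗ (none in [3,5])
  i=4: ✗ (none in [4,6])
Positions where it holds: {0, 1} → 2.

2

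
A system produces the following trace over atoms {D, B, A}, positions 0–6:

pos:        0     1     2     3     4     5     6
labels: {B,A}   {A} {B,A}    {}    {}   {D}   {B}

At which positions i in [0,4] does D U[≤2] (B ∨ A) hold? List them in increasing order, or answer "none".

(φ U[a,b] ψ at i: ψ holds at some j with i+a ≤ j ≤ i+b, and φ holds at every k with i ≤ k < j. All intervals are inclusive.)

Evaluate at each i in [0,4]:
  i=0: ✓ (rhs at j=0)
  i=1: ✓ (rhs at j=1)
  i=2: ✓ (rhs at j=2)
  i=3: ✗ (no rhs in [3,5])
  i=4: ✗ (lhs fails at k=4 before rhs at j=6)

0, 1, 2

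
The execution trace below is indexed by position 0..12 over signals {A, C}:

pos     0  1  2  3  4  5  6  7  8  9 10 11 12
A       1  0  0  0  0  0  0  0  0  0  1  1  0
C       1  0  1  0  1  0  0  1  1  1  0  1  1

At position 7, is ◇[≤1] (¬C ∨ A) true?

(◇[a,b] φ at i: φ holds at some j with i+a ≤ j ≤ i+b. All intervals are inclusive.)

Check (¬C ∨ A) at each j in [7,8]:
  j=7: false
  j=8: false
No position in the window satisfies it → formula fails.

No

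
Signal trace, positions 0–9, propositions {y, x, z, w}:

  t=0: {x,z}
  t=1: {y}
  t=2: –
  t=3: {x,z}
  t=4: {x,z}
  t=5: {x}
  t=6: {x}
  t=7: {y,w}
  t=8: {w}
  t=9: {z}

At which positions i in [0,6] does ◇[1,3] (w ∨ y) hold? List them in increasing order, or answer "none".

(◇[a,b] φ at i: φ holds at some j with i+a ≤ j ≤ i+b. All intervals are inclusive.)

0, 4, 5, 6

Evaluate at each i in [0,6]:
  i=0: ✓ (witness j=1)
  i=1: ✗ (none in [2,4])
  i=2: ✗ (none in [3,5])
  i=3: ✗ (none in [4,6])
  i=4: ✓ (witness j=7)
  i=5: ✓ (witness j=7)
  i=6: ✓ (witness j=7)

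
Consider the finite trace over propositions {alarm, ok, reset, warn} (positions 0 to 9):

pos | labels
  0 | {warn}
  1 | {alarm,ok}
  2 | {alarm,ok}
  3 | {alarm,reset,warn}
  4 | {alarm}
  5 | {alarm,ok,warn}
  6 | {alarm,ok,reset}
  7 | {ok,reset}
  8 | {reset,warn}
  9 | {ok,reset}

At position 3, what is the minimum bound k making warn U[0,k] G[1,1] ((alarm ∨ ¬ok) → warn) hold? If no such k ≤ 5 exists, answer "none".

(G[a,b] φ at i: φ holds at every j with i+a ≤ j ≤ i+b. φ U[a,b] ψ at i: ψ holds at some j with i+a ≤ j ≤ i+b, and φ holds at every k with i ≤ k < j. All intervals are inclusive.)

1

Need earliest j ≥ 3 with G[1,1] ((alarm ∨ ¬ok) → warn), and warn at every k in [3,j-1].
  j=3: rhs fails.
  j=4: rhs holds; lhs holds on [3,3]. k = 1.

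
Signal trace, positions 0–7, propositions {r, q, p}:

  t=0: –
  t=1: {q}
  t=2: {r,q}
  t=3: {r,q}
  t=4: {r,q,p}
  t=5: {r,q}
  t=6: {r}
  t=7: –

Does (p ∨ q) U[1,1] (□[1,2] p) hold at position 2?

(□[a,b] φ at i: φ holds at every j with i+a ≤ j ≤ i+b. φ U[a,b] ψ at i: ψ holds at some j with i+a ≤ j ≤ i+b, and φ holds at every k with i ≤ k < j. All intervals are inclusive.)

No

Need some j in [3,3] with □[1,2] p, and (p ∨ q) at every k in [2,j-1].
  j=3: □[1,2] p — fails at 5.
No j in the window works → until fails.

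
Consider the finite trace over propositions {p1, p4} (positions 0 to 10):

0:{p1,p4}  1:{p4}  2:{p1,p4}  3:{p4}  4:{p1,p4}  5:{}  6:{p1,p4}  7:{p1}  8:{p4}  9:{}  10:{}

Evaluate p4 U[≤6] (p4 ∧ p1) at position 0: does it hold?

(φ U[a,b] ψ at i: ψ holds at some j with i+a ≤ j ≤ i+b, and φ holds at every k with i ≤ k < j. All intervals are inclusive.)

Need some j in [0,6] with (p4 ∧ p1), and p4 at every k in [0,j-1].
  j=0: (p4 ∧ p1) holds; no prefix to check → satisfied.

Yes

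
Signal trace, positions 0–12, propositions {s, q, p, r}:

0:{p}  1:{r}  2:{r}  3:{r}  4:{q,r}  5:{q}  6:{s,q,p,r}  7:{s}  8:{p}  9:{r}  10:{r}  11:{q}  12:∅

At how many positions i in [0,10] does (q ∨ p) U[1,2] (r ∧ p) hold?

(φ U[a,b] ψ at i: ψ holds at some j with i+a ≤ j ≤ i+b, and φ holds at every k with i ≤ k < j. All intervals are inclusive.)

Evaluate at each i in [0,10]:
  i=0: ✗ (no rhs in [1,2])
  i=1: ✗ (no rhs in [2,3])
  i=2: ✗ (no rhs in [3,4])
  i=3: ✗ (no rhs in [4,5])
  i=4: ✓ (rhs at j=6; lhs holds on [4,5])
  i=5: ✓ (rhs at j=6; lhs holds on [5,5])
  i=6: ✗ (no rhs in [7,8])
  i=7: ✗ (no rhs in [8,9])
  i=8: ✗ (no rhs in [9,10])
  i=9: ✗ (no rhs in [10,11])
  i=10: ✗ (no rhs in [11,12])
Positions where it holds: {4, 5} → 2.

2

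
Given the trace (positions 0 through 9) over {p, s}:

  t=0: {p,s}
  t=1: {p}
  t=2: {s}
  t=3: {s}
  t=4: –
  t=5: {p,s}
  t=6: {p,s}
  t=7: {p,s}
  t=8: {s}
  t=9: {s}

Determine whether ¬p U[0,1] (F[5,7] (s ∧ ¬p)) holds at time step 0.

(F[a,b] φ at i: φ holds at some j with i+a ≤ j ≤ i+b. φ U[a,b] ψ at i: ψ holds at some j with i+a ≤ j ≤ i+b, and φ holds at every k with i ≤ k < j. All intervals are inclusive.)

No

Need some j in [0,1] with F[5,7] (s ∧ ¬p), and ¬p at every k in [0,j-1].
  j=0: F[5,7] (s ∧ ¬p) — fails (none in [5,7]).
  j=1: F[5,7] (s ∧ ¬p) holds, but ¬p fails at k=0 → not this j.
No j in the window works → until fails.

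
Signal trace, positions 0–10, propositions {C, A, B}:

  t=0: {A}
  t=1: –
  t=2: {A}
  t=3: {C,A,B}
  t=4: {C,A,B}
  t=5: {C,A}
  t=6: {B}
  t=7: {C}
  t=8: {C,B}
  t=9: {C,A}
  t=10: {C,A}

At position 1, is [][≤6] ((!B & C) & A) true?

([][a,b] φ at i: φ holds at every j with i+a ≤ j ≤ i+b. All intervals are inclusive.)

Check ((!B & C) & A) at every j in [1,7]:
  j=1: false
  j=2: false
  j=3: false
  j=4: false
  j=5: true
  j=6: false
  j=7: false
Fails at j=1 → formula fails.

False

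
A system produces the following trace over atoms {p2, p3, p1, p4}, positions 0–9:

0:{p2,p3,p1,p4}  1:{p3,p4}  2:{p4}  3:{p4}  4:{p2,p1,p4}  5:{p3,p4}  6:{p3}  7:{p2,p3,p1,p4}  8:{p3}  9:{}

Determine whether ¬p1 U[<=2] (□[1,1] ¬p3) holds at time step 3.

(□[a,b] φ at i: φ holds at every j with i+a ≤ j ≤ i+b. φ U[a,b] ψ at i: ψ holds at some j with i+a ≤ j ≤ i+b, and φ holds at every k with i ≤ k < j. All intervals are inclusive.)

Need some j in [3,5] with □[1,1] ¬p3, and ¬p1 at every k in [3,j-1].
  j=3: □[1,1] ¬p3 holds; no prefix to check → satisfied.

Holds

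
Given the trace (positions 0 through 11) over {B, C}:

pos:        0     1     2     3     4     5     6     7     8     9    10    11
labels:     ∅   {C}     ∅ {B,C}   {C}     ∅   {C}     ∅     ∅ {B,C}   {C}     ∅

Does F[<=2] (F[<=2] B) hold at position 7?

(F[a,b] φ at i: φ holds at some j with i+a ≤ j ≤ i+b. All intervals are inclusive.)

Yes

Check F[<=2] B at each j in [7,9]:
  j=7: holds (witness at 9)
  j=8: holds (witness at 9)
  j=9: holds (witness at 9)
Found at j=7 → formula holds.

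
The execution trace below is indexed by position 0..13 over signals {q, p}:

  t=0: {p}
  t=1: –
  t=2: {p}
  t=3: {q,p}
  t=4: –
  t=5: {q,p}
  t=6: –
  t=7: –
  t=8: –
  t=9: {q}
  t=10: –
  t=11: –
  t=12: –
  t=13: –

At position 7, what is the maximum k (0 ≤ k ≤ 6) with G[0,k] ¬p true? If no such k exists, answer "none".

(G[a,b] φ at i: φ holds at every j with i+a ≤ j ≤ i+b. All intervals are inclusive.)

6

¬p must hold from j=7 onward; find where it first fails.
  j=7: holds
  j=8: holds
  j=9: holds
  j=10: holds
  j=11: holds
  j=12: holds
  j=13: holds
Holds through j=13; largest k = 6.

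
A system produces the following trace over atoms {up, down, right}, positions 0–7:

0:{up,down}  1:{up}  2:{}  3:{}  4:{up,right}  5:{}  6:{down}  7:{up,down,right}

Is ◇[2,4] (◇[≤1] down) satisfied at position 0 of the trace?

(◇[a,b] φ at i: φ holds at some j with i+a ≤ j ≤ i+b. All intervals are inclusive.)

Check ◇[≤1] down at each j in [2,4]:
  j=2: fails (none in [2,3])
  j=3: fails (none in [3,4])
  j=4: fails (none in [4,5])
No position in the window satisfies it → formula fails.

No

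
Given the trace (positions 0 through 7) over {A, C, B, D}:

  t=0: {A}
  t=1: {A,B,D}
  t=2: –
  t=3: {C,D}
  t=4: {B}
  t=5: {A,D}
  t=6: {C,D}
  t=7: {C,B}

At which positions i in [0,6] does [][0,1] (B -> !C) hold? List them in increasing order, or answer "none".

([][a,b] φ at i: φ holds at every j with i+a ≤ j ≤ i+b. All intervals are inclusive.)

Evaluate at each i in [0,6]:
  i=0: ✓ (all of [0,1])
  i=1: ✓ (all of [1,2])
  i=2: ✓ (all of [2,3])
  i=3: ✓ (all of [3,4])
  i=4: ✓ (all of [4,5])
  i=5: ✓ (all of [5,6])
  i=6: ✗ (fails at j=7)

0, 1, 2, 3, 4, 5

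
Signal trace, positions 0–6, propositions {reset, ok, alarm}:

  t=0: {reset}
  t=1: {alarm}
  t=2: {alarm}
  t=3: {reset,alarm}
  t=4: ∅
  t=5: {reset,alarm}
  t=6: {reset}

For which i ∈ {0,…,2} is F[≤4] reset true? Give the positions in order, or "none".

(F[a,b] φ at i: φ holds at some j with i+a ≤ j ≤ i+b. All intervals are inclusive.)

0, 1, 2

Evaluate at each i in [0,2]:
  i=0: ✓ (witness j=0)
  i=1: ✓ (witness j=3)
  i=2: ✓ (witness j=3)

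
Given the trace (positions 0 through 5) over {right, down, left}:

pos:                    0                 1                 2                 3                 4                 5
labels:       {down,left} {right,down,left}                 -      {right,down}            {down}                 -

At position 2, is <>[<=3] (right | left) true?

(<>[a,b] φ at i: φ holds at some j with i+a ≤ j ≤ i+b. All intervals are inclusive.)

Yes

Check (right | left) at each j in [2,5]:
  j=2: false
  j=3: true
  j=4: false
  j=5: false
Found at j=3 → formula holds.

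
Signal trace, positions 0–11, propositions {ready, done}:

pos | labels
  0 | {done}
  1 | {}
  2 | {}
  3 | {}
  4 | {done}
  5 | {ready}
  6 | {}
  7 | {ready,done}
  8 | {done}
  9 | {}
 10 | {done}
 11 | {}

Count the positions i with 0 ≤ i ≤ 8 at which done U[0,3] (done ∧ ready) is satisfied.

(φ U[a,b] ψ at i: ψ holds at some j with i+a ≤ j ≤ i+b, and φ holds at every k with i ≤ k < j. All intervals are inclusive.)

Evaluate at each i in [0,8]:
  i=0: ✗ (no rhs in [0,3])
  i=1: ✗ (no rhs in [1,4])
  i=2: ✗ (no rhs in [2,5])
  i=3: ✗ (no rhs in [3,6])
  i=4: ✗ (lhs fails at k=5 before rhs at j=7)
  i=5: ✗ (lhs fails at k=5 before rhs at j=7)
  i=6: ✗ (lhs fails at k=6 before rhs at j=7)
  i=7: ✓ (rhs at j=7)
  i=8: ✗ (no rhs in [8,11])
Positions where it holds: {7} → 1.

1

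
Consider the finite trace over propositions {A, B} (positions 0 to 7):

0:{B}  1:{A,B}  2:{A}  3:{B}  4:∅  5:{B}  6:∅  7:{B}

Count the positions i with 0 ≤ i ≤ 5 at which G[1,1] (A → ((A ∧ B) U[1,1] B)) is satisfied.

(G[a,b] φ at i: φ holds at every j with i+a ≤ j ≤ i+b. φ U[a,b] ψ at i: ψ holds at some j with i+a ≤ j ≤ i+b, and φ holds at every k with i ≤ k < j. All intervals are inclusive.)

4

Evaluate at each i in [0,5]:
  i=0: ✗ (fails at j=1)
  i=1: ✗ (fails at j=2)
  i=2: ✓ (all of [3,3])
  i=3: ✓ (all of [4,4])
  i=4: ✓ (all of [5,5])
  i=5: ✓ (all of [6,6])
Positions where it holds: {2, 3, 4, 5} → 4.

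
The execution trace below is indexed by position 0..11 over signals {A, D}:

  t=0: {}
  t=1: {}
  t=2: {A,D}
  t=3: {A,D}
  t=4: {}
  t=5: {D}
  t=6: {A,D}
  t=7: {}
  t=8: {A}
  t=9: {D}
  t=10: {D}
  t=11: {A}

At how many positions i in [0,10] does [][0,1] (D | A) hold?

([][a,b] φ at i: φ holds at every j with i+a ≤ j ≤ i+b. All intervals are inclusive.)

Evaluate at each i in [0,10]:
  i=0: ✗ (fails at j=0)
  i=1: ✗ (fails at j=1)
  i=2: ✓ (all of [2,3])
  i=3: ✗ (fails at j=4)
  i=4: ✗ (fails at j=4)
  i=5: ✓ (all of [5,6])
  i=6: ✗ (fails at j=7)
  i=7: ✗ (fails at j=7)
  i=8: ✓ (all of [8,9])
  i=9: ✓ (all of [9,10])
  i=10: ✓ (all of [10,11])
Positions where it holds: {2, 5, 8, 9, 10} → 5.

5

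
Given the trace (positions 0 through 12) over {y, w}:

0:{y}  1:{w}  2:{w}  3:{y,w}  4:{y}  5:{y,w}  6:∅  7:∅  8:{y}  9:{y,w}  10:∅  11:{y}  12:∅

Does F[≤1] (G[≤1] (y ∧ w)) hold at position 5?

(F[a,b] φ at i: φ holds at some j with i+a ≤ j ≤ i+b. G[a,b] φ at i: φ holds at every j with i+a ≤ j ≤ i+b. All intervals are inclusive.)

Check G[≤1] (y ∧ w) at each j in [5,6]:
  j=5: fails at 6
  j=6: fails at 6
No position in the window satisfies it → formula fails.

Does not hold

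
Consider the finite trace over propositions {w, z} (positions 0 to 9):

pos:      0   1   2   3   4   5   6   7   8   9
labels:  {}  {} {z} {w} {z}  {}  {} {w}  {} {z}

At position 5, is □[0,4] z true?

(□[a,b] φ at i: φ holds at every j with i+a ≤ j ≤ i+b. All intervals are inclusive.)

Check z at every j in [5,9]:
  j=5: false
  j=6: false
  j=7: false
  j=8: false
  j=9: true
Fails at j=5 → formula fails.

Does not hold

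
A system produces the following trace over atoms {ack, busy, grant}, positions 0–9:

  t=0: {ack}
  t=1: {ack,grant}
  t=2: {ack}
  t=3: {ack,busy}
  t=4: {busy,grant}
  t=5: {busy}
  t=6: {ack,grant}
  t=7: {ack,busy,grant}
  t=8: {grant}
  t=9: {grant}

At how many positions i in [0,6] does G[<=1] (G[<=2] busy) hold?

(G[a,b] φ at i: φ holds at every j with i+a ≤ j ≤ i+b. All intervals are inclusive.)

0

Evaluate at each i in [0,6]:
  i=0: ✗ (fails at j=0)
  i=1: ✗ (fails at j=1)
  i=2: ✗ (fails at j=2)
  i=3: ✗ (fails at j=4)
  i=4: ✗ (fails at j=4)
  i=5: ✗ (fails at j=5)
  i=6: ✗ (fails at j=6)
Positions where it holds: {} → 0.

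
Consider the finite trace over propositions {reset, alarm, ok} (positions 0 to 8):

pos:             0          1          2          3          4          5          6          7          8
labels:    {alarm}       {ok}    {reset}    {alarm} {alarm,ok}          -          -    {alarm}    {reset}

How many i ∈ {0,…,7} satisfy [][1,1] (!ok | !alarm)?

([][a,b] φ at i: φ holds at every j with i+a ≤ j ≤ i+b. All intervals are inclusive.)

7

Evaluate at each i in [0,7]:
  i=0: ✓ (all of [1,1])
  i=1: ✓ (all of [2,2])
  i=2: ✓ (all of [3,3])
  i=3: ✗ (fails at j=4)
  i=4: ✓ (all of [5,5])
  i=5: ✓ (all of [6,6])
  i=6: ✓ (all of [7,7])
  i=7: ✓ (all of [8,8])
Positions where it holds: {0, 1, 2, 4, 5, 6, 7} → 7.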